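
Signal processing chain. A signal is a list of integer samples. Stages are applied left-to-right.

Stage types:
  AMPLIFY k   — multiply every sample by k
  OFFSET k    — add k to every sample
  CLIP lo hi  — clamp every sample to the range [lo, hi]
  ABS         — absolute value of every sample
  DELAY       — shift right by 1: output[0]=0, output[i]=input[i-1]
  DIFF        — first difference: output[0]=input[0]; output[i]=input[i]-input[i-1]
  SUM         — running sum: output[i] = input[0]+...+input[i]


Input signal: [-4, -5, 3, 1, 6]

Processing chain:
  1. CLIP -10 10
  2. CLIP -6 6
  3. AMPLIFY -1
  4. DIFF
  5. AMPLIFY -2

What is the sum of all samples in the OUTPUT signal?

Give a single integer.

Input: [-4, -5, 3, 1, 6]
Stage 1 (CLIP -10 10): clip(-4,-10,10)=-4, clip(-5,-10,10)=-5, clip(3,-10,10)=3, clip(1,-10,10)=1, clip(6,-10,10)=6 -> [-4, -5, 3, 1, 6]
Stage 2 (CLIP -6 6): clip(-4,-6,6)=-4, clip(-5,-6,6)=-5, clip(3,-6,6)=3, clip(1,-6,6)=1, clip(6,-6,6)=6 -> [-4, -5, 3, 1, 6]
Stage 3 (AMPLIFY -1): -4*-1=4, -5*-1=5, 3*-1=-3, 1*-1=-1, 6*-1=-6 -> [4, 5, -3, -1, -6]
Stage 4 (DIFF): s[0]=4, 5-4=1, -3-5=-8, -1--3=2, -6--1=-5 -> [4, 1, -8, 2, -5]
Stage 5 (AMPLIFY -2): 4*-2=-8, 1*-2=-2, -8*-2=16, 2*-2=-4, -5*-2=10 -> [-8, -2, 16, -4, 10]
Output sum: 12

Answer: 12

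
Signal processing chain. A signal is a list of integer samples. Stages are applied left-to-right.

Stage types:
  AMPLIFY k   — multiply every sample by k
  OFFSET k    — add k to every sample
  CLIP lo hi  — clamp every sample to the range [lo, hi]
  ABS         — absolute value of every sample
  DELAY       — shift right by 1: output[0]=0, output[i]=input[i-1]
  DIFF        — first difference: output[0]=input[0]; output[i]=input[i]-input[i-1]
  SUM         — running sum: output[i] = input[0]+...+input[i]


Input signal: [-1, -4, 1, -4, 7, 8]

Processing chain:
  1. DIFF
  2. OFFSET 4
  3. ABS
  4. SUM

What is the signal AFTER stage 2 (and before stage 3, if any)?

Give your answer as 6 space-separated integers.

Answer: 3 1 9 -1 15 5

Derivation:
Input: [-1, -4, 1, -4, 7, 8]
Stage 1 (DIFF): s[0]=-1, -4--1=-3, 1--4=5, -4-1=-5, 7--4=11, 8-7=1 -> [-1, -3, 5, -5, 11, 1]
Stage 2 (OFFSET 4): -1+4=3, -3+4=1, 5+4=9, -5+4=-1, 11+4=15, 1+4=5 -> [3, 1, 9, -1, 15, 5]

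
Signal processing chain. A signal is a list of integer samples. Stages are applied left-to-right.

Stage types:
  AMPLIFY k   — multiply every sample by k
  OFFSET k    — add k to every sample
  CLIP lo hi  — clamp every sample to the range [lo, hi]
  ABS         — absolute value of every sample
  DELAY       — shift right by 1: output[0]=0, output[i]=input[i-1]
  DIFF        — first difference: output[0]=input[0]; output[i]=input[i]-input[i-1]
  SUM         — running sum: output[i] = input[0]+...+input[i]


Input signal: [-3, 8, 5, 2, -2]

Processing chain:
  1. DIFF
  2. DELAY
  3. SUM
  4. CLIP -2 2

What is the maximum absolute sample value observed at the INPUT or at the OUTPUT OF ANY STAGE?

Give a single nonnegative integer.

Answer: 11

Derivation:
Input: [-3, 8, 5, 2, -2] (max |s|=8)
Stage 1 (DIFF): s[0]=-3, 8--3=11, 5-8=-3, 2-5=-3, -2-2=-4 -> [-3, 11, -3, -3, -4] (max |s|=11)
Stage 2 (DELAY): [0, -3, 11, -3, -3] = [0, -3, 11, -3, -3] -> [0, -3, 11, -3, -3] (max |s|=11)
Stage 3 (SUM): sum[0..0]=0, sum[0..1]=-3, sum[0..2]=8, sum[0..3]=5, sum[0..4]=2 -> [0, -3, 8, 5, 2] (max |s|=8)
Stage 4 (CLIP -2 2): clip(0,-2,2)=0, clip(-3,-2,2)=-2, clip(8,-2,2)=2, clip(5,-2,2)=2, clip(2,-2,2)=2 -> [0, -2, 2, 2, 2] (max |s|=2)
Overall max amplitude: 11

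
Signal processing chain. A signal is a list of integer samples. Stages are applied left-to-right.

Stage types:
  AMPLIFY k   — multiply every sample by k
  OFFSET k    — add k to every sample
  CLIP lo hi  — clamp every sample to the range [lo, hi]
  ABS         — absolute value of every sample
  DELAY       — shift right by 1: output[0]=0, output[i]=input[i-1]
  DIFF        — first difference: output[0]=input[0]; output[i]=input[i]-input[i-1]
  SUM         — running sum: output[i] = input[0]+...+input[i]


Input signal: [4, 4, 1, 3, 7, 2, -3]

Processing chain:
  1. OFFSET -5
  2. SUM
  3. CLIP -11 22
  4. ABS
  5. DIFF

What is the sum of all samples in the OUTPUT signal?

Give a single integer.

Input: [4, 4, 1, 3, 7, 2, -3]
Stage 1 (OFFSET -5): 4+-5=-1, 4+-5=-1, 1+-5=-4, 3+-5=-2, 7+-5=2, 2+-5=-3, -3+-5=-8 -> [-1, -1, -4, -2, 2, -3, -8]
Stage 2 (SUM): sum[0..0]=-1, sum[0..1]=-2, sum[0..2]=-6, sum[0..3]=-8, sum[0..4]=-6, sum[0..5]=-9, sum[0..6]=-17 -> [-1, -2, -6, -8, -6, -9, -17]
Stage 3 (CLIP -11 22): clip(-1,-11,22)=-1, clip(-2,-11,22)=-2, clip(-6,-11,22)=-6, clip(-8,-11,22)=-8, clip(-6,-11,22)=-6, clip(-9,-11,22)=-9, clip(-17,-11,22)=-11 -> [-1, -2, -6, -8, -6, -9, -11]
Stage 4 (ABS): |-1|=1, |-2|=2, |-6|=6, |-8|=8, |-6|=6, |-9|=9, |-11|=11 -> [1, 2, 6, 8, 6, 9, 11]
Stage 5 (DIFF): s[0]=1, 2-1=1, 6-2=4, 8-6=2, 6-8=-2, 9-6=3, 11-9=2 -> [1, 1, 4, 2, -2, 3, 2]
Output sum: 11

Answer: 11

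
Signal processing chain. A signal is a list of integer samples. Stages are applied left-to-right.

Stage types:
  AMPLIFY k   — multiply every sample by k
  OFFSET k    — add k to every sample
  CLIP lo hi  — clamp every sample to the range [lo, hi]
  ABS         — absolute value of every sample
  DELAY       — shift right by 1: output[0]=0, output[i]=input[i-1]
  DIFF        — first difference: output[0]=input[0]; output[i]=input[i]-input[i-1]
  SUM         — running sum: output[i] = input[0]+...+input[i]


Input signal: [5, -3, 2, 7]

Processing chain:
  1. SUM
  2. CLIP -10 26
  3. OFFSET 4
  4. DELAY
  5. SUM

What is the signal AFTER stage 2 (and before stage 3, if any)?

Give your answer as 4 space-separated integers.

Answer: 5 2 4 11

Derivation:
Input: [5, -3, 2, 7]
Stage 1 (SUM): sum[0..0]=5, sum[0..1]=2, sum[0..2]=4, sum[0..3]=11 -> [5, 2, 4, 11]
Stage 2 (CLIP -10 26): clip(5,-10,26)=5, clip(2,-10,26)=2, clip(4,-10,26)=4, clip(11,-10,26)=11 -> [5, 2, 4, 11]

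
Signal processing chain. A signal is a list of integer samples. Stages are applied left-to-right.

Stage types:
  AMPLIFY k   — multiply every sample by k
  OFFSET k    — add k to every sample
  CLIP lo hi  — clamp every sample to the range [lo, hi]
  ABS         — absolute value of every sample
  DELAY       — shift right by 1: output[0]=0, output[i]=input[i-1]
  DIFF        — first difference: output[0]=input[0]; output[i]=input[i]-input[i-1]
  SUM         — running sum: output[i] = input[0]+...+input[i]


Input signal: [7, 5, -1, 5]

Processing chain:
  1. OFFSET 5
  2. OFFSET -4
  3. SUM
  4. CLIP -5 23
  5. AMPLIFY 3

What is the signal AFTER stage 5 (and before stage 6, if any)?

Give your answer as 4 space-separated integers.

Answer: 24 42 42 60

Derivation:
Input: [7, 5, -1, 5]
Stage 1 (OFFSET 5): 7+5=12, 5+5=10, -1+5=4, 5+5=10 -> [12, 10, 4, 10]
Stage 2 (OFFSET -4): 12+-4=8, 10+-4=6, 4+-4=0, 10+-4=6 -> [8, 6, 0, 6]
Stage 3 (SUM): sum[0..0]=8, sum[0..1]=14, sum[0..2]=14, sum[0..3]=20 -> [8, 14, 14, 20]
Stage 4 (CLIP -5 23): clip(8,-5,23)=8, clip(14,-5,23)=14, clip(14,-5,23)=14, clip(20,-5,23)=20 -> [8, 14, 14, 20]
Stage 5 (AMPLIFY 3): 8*3=24, 14*3=42, 14*3=42, 20*3=60 -> [24, 42, 42, 60]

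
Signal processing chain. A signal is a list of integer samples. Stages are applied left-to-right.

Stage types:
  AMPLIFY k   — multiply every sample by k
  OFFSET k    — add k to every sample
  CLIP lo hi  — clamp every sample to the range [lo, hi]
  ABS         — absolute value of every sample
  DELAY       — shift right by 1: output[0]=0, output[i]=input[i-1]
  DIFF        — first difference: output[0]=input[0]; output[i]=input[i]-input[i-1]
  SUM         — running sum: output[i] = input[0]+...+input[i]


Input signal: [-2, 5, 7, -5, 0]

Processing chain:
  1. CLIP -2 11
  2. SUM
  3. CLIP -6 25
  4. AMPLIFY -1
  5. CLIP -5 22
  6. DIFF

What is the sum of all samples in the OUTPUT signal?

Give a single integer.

Answer: -5

Derivation:
Input: [-2, 5, 7, -5, 0]
Stage 1 (CLIP -2 11): clip(-2,-2,11)=-2, clip(5,-2,11)=5, clip(7,-2,11)=7, clip(-5,-2,11)=-2, clip(0,-2,11)=0 -> [-2, 5, 7, -2, 0]
Stage 2 (SUM): sum[0..0]=-2, sum[0..1]=3, sum[0..2]=10, sum[0..3]=8, sum[0..4]=8 -> [-2, 3, 10, 8, 8]
Stage 3 (CLIP -6 25): clip(-2,-6,25)=-2, clip(3,-6,25)=3, clip(10,-6,25)=10, clip(8,-6,25)=8, clip(8,-6,25)=8 -> [-2, 3, 10, 8, 8]
Stage 4 (AMPLIFY -1): -2*-1=2, 3*-1=-3, 10*-1=-10, 8*-1=-8, 8*-1=-8 -> [2, -3, -10, -8, -8]
Stage 5 (CLIP -5 22): clip(2,-5,22)=2, clip(-3,-5,22)=-3, clip(-10,-5,22)=-5, clip(-8,-5,22)=-5, clip(-8,-5,22)=-5 -> [2, -3, -5, -5, -5]
Stage 6 (DIFF): s[0]=2, -3-2=-5, -5--3=-2, -5--5=0, -5--5=0 -> [2, -5, -2, 0, 0]
Output sum: -5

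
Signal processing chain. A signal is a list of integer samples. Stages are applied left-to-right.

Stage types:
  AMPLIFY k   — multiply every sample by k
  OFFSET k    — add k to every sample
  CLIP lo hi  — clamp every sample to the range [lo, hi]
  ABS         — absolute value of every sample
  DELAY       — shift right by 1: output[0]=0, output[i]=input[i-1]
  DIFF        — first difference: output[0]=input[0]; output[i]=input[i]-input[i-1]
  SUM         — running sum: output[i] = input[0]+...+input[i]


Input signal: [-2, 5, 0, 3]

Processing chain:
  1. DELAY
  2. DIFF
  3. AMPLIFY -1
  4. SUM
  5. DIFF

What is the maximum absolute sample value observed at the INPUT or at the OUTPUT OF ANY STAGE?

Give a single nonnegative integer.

Input: [-2, 5, 0, 3] (max |s|=5)
Stage 1 (DELAY): [0, -2, 5, 0] = [0, -2, 5, 0] -> [0, -2, 5, 0] (max |s|=5)
Stage 2 (DIFF): s[0]=0, -2-0=-2, 5--2=7, 0-5=-5 -> [0, -2, 7, -5] (max |s|=7)
Stage 3 (AMPLIFY -1): 0*-1=0, -2*-1=2, 7*-1=-7, -5*-1=5 -> [0, 2, -7, 5] (max |s|=7)
Stage 4 (SUM): sum[0..0]=0, sum[0..1]=2, sum[0..2]=-5, sum[0..3]=0 -> [0, 2, -5, 0] (max |s|=5)
Stage 5 (DIFF): s[0]=0, 2-0=2, -5-2=-7, 0--5=5 -> [0, 2, -7, 5] (max |s|=7)
Overall max amplitude: 7

Answer: 7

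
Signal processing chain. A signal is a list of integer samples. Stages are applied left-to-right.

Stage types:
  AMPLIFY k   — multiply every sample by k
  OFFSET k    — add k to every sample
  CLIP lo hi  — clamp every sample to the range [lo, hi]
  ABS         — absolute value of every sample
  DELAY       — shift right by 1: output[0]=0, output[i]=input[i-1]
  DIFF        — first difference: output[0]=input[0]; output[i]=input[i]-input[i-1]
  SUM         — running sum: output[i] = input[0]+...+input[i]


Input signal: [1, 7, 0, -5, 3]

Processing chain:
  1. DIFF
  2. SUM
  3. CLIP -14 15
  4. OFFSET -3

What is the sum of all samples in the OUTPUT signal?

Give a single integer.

Input: [1, 7, 0, -5, 3]
Stage 1 (DIFF): s[0]=1, 7-1=6, 0-7=-7, -5-0=-5, 3--5=8 -> [1, 6, -7, -5, 8]
Stage 2 (SUM): sum[0..0]=1, sum[0..1]=7, sum[0..2]=0, sum[0..3]=-5, sum[0..4]=3 -> [1, 7, 0, -5, 3]
Stage 3 (CLIP -14 15): clip(1,-14,15)=1, clip(7,-14,15)=7, clip(0,-14,15)=0, clip(-5,-14,15)=-5, clip(3,-14,15)=3 -> [1, 7, 0, -5, 3]
Stage 4 (OFFSET -3): 1+-3=-2, 7+-3=4, 0+-3=-3, -5+-3=-8, 3+-3=0 -> [-2, 4, -3, -8, 0]
Output sum: -9

Answer: -9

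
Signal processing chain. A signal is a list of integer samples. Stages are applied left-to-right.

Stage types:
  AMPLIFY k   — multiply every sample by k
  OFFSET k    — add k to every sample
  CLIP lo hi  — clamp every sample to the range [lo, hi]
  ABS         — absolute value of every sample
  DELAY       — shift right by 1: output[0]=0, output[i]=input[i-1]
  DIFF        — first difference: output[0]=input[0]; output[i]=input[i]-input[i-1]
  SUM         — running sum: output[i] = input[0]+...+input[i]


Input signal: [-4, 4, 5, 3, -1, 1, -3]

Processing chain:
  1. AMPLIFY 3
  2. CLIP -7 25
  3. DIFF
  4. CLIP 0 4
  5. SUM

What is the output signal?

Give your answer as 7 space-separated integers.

Answer: 0 4 7 7 7 11 11

Derivation:
Input: [-4, 4, 5, 3, -1, 1, -3]
Stage 1 (AMPLIFY 3): -4*3=-12, 4*3=12, 5*3=15, 3*3=9, -1*3=-3, 1*3=3, -3*3=-9 -> [-12, 12, 15, 9, -3, 3, -9]
Stage 2 (CLIP -7 25): clip(-12,-7,25)=-7, clip(12,-7,25)=12, clip(15,-7,25)=15, clip(9,-7,25)=9, clip(-3,-7,25)=-3, clip(3,-7,25)=3, clip(-9,-7,25)=-7 -> [-7, 12, 15, 9, -3, 3, -7]
Stage 3 (DIFF): s[0]=-7, 12--7=19, 15-12=3, 9-15=-6, -3-9=-12, 3--3=6, -7-3=-10 -> [-7, 19, 3, -6, -12, 6, -10]
Stage 4 (CLIP 0 4): clip(-7,0,4)=0, clip(19,0,4)=4, clip(3,0,4)=3, clip(-6,0,4)=0, clip(-12,0,4)=0, clip(6,0,4)=4, clip(-10,0,4)=0 -> [0, 4, 3, 0, 0, 4, 0]
Stage 5 (SUM): sum[0..0]=0, sum[0..1]=4, sum[0..2]=7, sum[0..3]=7, sum[0..4]=7, sum[0..5]=11, sum[0..6]=11 -> [0, 4, 7, 7, 7, 11, 11]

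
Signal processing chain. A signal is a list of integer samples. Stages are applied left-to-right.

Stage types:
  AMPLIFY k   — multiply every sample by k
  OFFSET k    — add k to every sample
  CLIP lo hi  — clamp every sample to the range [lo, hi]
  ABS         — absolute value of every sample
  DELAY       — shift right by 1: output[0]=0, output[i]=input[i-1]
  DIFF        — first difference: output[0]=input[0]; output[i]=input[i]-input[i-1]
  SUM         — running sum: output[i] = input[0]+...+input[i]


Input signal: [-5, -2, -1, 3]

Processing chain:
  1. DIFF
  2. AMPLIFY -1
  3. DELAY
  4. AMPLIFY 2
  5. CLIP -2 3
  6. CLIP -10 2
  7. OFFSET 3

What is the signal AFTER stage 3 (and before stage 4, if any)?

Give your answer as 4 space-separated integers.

Input: [-5, -2, -1, 3]
Stage 1 (DIFF): s[0]=-5, -2--5=3, -1--2=1, 3--1=4 -> [-5, 3, 1, 4]
Stage 2 (AMPLIFY -1): -5*-1=5, 3*-1=-3, 1*-1=-1, 4*-1=-4 -> [5, -3, -1, -4]
Stage 3 (DELAY): [0, 5, -3, -1] = [0, 5, -3, -1] -> [0, 5, -3, -1]

Answer: 0 5 -3 -1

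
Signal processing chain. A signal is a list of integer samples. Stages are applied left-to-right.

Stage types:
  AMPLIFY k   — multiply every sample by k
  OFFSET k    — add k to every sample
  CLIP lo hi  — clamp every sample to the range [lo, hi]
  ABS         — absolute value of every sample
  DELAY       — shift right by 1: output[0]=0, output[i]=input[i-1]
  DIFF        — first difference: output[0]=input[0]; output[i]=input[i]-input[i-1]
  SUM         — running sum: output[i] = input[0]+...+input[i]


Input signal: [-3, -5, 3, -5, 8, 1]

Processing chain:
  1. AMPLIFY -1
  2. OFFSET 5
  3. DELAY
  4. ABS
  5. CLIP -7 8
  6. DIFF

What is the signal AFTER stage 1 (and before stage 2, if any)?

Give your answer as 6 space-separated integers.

Input: [-3, -5, 3, -5, 8, 1]
Stage 1 (AMPLIFY -1): -3*-1=3, -5*-1=5, 3*-1=-3, -5*-1=5, 8*-1=-8, 1*-1=-1 -> [3, 5, -3, 5, -8, -1]

Answer: 3 5 -3 5 -8 -1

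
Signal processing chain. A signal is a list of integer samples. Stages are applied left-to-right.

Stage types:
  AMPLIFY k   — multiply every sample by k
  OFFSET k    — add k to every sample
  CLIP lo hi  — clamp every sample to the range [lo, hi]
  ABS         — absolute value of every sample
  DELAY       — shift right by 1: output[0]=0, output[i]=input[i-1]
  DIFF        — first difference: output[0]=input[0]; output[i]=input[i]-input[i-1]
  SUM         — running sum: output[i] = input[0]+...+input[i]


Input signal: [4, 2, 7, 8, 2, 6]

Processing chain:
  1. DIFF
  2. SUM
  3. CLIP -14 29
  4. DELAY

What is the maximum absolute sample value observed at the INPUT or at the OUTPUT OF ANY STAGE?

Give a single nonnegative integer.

Input: [4, 2, 7, 8, 2, 6] (max |s|=8)
Stage 1 (DIFF): s[0]=4, 2-4=-2, 7-2=5, 8-7=1, 2-8=-6, 6-2=4 -> [4, -2, 5, 1, -6, 4] (max |s|=6)
Stage 2 (SUM): sum[0..0]=4, sum[0..1]=2, sum[0..2]=7, sum[0..3]=8, sum[0..4]=2, sum[0..5]=6 -> [4, 2, 7, 8, 2, 6] (max |s|=8)
Stage 3 (CLIP -14 29): clip(4,-14,29)=4, clip(2,-14,29)=2, clip(7,-14,29)=7, clip(8,-14,29)=8, clip(2,-14,29)=2, clip(6,-14,29)=6 -> [4, 2, 7, 8, 2, 6] (max |s|=8)
Stage 4 (DELAY): [0, 4, 2, 7, 8, 2] = [0, 4, 2, 7, 8, 2] -> [0, 4, 2, 7, 8, 2] (max |s|=8)
Overall max amplitude: 8

Answer: 8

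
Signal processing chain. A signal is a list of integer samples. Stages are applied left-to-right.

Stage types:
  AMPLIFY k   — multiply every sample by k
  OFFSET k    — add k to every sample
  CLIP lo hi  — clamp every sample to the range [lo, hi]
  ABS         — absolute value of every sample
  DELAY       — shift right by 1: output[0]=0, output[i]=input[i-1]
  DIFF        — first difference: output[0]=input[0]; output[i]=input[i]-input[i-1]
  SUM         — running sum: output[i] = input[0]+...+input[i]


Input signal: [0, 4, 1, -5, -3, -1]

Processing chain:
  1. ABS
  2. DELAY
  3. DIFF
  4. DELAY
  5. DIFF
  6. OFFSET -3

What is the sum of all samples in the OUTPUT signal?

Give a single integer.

Answer: -14

Derivation:
Input: [0, 4, 1, -5, -3, -1]
Stage 1 (ABS): |0|=0, |4|=4, |1|=1, |-5|=5, |-3|=3, |-1|=1 -> [0, 4, 1, 5, 3, 1]
Stage 2 (DELAY): [0, 0, 4, 1, 5, 3] = [0, 0, 4, 1, 5, 3] -> [0, 0, 4, 1, 5, 3]
Stage 3 (DIFF): s[0]=0, 0-0=0, 4-0=4, 1-4=-3, 5-1=4, 3-5=-2 -> [0, 0, 4, -3, 4, -2]
Stage 4 (DELAY): [0, 0, 0, 4, -3, 4] = [0, 0, 0, 4, -3, 4] -> [0, 0, 0, 4, -3, 4]
Stage 5 (DIFF): s[0]=0, 0-0=0, 0-0=0, 4-0=4, -3-4=-7, 4--3=7 -> [0, 0, 0, 4, -7, 7]
Stage 6 (OFFSET -3): 0+-3=-3, 0+-3=-3, 0+-3=-3, 4+-3=1, -7+-3=-10, 7+-3=4 -> [-3, -3, -3, 1, -10, 4]
Output sum: -14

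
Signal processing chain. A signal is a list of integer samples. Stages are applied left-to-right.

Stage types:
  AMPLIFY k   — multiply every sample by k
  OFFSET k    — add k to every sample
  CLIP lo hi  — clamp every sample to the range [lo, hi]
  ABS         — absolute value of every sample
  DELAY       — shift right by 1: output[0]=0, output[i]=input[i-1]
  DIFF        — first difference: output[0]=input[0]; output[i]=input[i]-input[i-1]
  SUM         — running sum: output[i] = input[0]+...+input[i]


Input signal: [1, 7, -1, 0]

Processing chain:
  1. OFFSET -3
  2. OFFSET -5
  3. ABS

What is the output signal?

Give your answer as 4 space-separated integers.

Input: [1, 7, -1, 0]
Stage 1 (OFFSET -3): 1+-3=-2, 7+-3=4, -1+-3=-4, 0+-3=-3 -> [-2, 4, -4, -3]
Stage 2 (OFFSET -5): -2+-5=-7, 4+-5=-1, -4+-5=-9, -3+-5=-8 -> [-7, -1, -9, -8]
Stage 3 (ABS): |-7|=7, |-1|=1, |-9|=9, |-8|=8 -> [7, 1, 9, 8]

Answer: 7 1 9 8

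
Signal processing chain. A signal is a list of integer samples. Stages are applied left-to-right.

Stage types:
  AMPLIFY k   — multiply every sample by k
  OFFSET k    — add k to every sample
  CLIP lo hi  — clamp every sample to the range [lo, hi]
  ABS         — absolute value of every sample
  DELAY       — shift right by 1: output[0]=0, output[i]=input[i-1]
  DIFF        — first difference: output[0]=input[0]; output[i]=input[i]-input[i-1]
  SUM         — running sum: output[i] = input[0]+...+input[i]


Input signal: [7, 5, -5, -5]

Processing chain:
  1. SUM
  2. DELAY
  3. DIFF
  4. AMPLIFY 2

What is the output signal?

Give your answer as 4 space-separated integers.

Input: [7, 5, -5, -5]
Stage 1 (SUM): sum[0..0]=7, sum[0..1]=12, sum[0..2]=7, sum[0..3]=2 -> [7, 12, 7, 2]
Stage 2 (DELAY): [0, 7, 12, 7] = [0, 7, 12, 7] -> [0, 7, 12, 7]
Stage 3 (DIFF): s[0]=0, 7-0=7, 12-7=5, 7-12=-5 -> [0, 7, 5, -5]
Stage 4 (AMPLIFY 2): 0*2=0, 7*2=14, 5*2=10, -5*2=-10 -> [0, 14, 10, -10]

Answer: 0 14 10 -10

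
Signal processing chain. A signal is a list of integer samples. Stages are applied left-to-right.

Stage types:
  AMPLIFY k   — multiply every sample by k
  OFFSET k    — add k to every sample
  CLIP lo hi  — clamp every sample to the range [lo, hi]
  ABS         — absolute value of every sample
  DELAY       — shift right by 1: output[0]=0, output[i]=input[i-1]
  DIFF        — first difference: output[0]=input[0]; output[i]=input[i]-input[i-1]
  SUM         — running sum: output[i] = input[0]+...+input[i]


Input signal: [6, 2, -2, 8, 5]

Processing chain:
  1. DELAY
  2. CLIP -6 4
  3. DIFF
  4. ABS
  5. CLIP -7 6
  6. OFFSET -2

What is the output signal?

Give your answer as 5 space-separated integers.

Answer: -2 2 0 2 4

Derivation:
Input: [6, 2, -2, 8, 5]
Stage 1 (DELAY): [0, 6, 2, -2, 8] = [0, 6, 2, -2, 8] -> [0, 6, 2, -2, 8]
Stage 2 (CLIP -6 4): clip(0,-6,4)=0, clip(6,-6,4)=4, clip(2,-6,4)=2, clip(-2,-6,4)=-2, clip(8,-6,4)=4 -> [0, 4, 2, -2, 4]
Stage 3 (DIFF): s[0]=0, 4-0=4, 2-4=-2, -2-2=-4, 4--2=6 -> [0, 4, -2, -4, 6]
Stage 4 (ABS): |0|=0, |4|=4, |-2|=2, |-4|=4, |6|=6 -> [0, 4, 2, 4, 6]
Stage 5 (CLIP -7 6): clip(0,-7,6)=0, clip(4,-7,6)=4, clip(2,-7,6)=2, clip(4,-7,6)=4, clip(6,-7,6)=6 -> [0, 4, 2, 4, 6]
Stage 6 (OFFSET -2): 0+-2=-2, 4+-2=2, 2+-2=0, 4+-2=2, 6+-2=4 -> [-2, 2, 0, 2, 4]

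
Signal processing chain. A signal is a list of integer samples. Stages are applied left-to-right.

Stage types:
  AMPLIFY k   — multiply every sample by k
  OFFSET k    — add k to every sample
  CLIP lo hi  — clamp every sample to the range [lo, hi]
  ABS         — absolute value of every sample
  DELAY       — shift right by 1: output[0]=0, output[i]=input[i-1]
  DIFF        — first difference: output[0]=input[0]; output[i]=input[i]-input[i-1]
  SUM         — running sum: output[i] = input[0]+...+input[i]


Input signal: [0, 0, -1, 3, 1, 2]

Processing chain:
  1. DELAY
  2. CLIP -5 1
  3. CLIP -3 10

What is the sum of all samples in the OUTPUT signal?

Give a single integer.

Input: [0, 0, -1, 3, 1, 2]
Stage 1 (DELAY): [0, 0, 0, -1, 3, 1] = [0, 0, 0, -1, 3, 1] -> [0, 0, 0, -1, 3, 1]
Stage 2 (CLIP -5 1): clip(0,-5,1)=0, clip(0,-5,1)=0, clip(0,-5,1)=0, clip(-1,-5,1)=-1, clip(3,-5,1)=1, clip(1,-5,1)=1 -> [0, 0, 0, -1, 1, 1]
Stage 3 (CLIP -3 10): clip(0,-3,10)=0, clip(0,-3,10)=0, clip(0,-3,10)=0, clip(-1,-3,10)=-1, clip(1,-3,10)=1, clip(1,-3,10)=1 -> [0, 0, 0, -1, 1, 1]
Output sum: 1

Answer: 1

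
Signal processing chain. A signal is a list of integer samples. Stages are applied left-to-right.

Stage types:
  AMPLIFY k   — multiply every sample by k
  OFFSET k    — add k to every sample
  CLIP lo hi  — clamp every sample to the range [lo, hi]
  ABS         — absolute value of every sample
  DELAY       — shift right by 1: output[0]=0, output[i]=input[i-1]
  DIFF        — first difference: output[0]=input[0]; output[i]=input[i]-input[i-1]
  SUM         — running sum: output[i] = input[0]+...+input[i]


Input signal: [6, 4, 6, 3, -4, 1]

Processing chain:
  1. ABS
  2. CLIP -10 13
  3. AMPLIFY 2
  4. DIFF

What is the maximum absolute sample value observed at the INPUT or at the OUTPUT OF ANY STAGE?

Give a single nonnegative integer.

Answer: 12

Derivation:
Input: [6, 4, 6, 3, -4, 1] (max |s|=6)
Stage 1 (ABS): |6|=6, |4|=4, |6|=6, |3|=3, |-4|=4, |1|=1 -> [6, 4, 6, 3, 4, 1] (max |s|=6)
Stage 2 (CLIP -10 13): clip(6,-10,13)=6, clip(4,-10,13)=4, clip(6,-10,13)=6, clip(3,-10,13)=3, clip(4,-10,13)=4, clip(1,-10,13)=1 -> [6, 4, 6, 3, 4, 1] (max |s|=6)
Stage 3 (AMPLIFY 2): 6*2=12, 4*2=8, 6*2=12, 3*2=6, 4*2=8, 1*2=2 -> [12, 8, 12, 6, 8, 2] (max |s|=12)
Stage 4 (DIFF): s[0]=12, 8-12=-4, 12-8=4, 6-12=-6, 8-6=2, 2-8=-6 -> [12, -4, 4, -6, 2, -6] (max |s|=12)
Overall max amplitude: 12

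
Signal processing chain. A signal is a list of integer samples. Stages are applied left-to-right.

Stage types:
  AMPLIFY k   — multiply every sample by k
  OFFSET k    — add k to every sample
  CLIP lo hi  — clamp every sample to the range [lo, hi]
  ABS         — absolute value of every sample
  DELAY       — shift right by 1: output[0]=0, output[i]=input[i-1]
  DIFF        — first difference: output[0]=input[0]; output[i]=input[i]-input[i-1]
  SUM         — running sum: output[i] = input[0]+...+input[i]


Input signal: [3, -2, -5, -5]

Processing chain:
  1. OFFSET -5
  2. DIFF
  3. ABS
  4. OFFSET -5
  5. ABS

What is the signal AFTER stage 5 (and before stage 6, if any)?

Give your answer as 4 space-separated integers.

Input: [3, -2, -5, -5]
Stage 1 (OFFSET -5): 3+-5=-2, -2+-5=-7, -5+-5=-10, -5+-5=-10 -> [-2, -7, -10, -10]
Stage 2 (DIFF): s[0]=-2, -7--2=-5, -10--7=-3, -10--10=0 -> [-2, -5, -3, 0]
Stage 3 (ABS): |-2|=2, |-5|=5, |-3|=3, |0|=0 -> [2, 5, 3, 0]
Stage 4 (OFFSET -5): 2+-5=-3, 5+-5=0, 3+-5=-2, 0+-5=-5 -> [-3, 0, -2, -5]
Stage 5 (ABS): |-3|=3, |0|=0, |-2|=2, |-5|=5 -> [3, 0, 2, 5]

Answer: 3 0 2 5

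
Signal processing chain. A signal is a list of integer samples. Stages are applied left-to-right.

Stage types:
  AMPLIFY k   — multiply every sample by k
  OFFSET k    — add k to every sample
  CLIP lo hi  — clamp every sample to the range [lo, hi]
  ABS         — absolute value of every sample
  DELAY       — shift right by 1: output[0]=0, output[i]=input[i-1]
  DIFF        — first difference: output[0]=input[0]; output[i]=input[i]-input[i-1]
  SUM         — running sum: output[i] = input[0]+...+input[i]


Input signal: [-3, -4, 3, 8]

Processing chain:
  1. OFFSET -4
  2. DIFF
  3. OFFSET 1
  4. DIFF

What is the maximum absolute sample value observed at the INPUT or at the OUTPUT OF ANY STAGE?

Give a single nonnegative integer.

Input: [-3, -4, 3, 8] (max |s|=8)
Stage 1 (OFFSET -4): -3+-4=-7, -4+-4=-8, 3+-4=-1, 8+-4=4 -> [-7, -8, -1, 4] (max |s|=8)
Stage 2 (DIFF): s[0]=-7, -8--7=-1, -1--8=7, 4--1=5 -> [-7, -1, 7, 5] (max |s|=7)
Stage 3 (OFFSET 1): -7+1=-6, -1+1=0, 7+1=8, 5+1=6 -> [-6, 0, 8, 6] (max |s|=8)
Stage 4 (DIFF): s[0]=-6, 0--6=6, 8-0=8, 6-8=-2 -> [-6, 6, 8, -2] (max |s|=8)
Overall max amplitude: 8

Answer: 8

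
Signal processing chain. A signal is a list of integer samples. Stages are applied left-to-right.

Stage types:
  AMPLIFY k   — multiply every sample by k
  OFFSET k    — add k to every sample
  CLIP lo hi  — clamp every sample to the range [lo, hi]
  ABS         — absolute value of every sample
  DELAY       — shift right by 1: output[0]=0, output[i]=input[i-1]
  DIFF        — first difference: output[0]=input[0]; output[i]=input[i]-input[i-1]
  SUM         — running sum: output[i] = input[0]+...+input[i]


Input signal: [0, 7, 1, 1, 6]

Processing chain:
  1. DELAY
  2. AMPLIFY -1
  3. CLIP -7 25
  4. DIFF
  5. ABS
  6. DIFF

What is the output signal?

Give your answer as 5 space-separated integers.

Input: [0, 7, 1, 1, 6]
Stage 1 (DELAY): [0, 0, 7, 1, 1] = [0, 0, 7, 1, 1] -> [0, 0, 7, 1, 1]
Stage 2 (AMPLIFY -1): 0*-1=0, 0*-1=0, 7*-1=-7, 1*-1=-1, 1*-1=-1 -> [0, 0, -7, -1, -1]
Stage 3 (CLIP -7 25): clip(0,-7,25)=0, clip(0,-7,25)=0, clip(-7,-7,25)=-7, clip(-1,-7,25)=-1, clip(-1,-7,25)=-1 -> [0, 0, -7, -1, -1]
Stage 4 (DIFF): s[0]=0, 0-0=0, -7-0=-7, -1--7=6, -1--1=0 -> [0, 0, -7, 6, 0]
Stage 5 (ABS): |0|=0, |0|=0, |-7|=7, |6|=6, |0|=0 -> [0, 0, 7, 6, 0]
Stage 6 (DIFF): s[0]=0, 0-0=0, 7-0=7, 6-7=-1, 0-6=-6 -> [0, 0, 7, -1, -6]

Answer: 0 0 7 -1 -6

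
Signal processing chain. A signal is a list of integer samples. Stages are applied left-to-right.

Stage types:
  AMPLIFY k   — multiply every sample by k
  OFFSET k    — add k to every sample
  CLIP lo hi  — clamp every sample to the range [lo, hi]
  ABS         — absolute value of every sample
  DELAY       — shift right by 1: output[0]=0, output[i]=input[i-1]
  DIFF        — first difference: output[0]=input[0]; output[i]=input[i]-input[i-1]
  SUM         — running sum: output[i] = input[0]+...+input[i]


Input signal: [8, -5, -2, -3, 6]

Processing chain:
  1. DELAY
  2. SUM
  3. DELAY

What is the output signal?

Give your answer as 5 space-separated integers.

Answer: 0 0 8 3 1

Derivation:
Input: [8, -5, -2, -3, 6]
Stage 1 (DELAY): [0, 8, -5, -2, -3] = [0, 8, -5, -2, -3] -> [0, 8, -5, -2, -3]
Stage 2 (SUM): sum[0..0]=0, sum[0..1]=8, sum[0..2]=3, sum[0..3]=1, sum[0..4]=-2 -> [0, 8, 3, 1, -2]
Stage 3 (DELAY): [0, 0, 8, 3, 1] = [0, 0, 8, 3, 1] -> [0, 0, 8, 3, 1]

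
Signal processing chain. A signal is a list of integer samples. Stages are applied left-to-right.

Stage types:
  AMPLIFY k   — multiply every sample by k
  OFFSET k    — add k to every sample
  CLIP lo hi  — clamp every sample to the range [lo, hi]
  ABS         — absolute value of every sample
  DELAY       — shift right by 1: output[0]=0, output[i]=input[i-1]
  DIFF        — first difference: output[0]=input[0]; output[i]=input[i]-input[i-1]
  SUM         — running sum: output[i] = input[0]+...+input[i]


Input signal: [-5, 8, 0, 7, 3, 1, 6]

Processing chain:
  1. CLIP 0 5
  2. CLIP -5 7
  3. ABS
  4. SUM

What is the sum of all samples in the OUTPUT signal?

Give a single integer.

Answer: 66

Derivation:
Input: [-5, 8, 0, 7, 3, 1, 6]
Stage 1 (CLIP 0 5): clip(-5,0,5)=0, clip(8,0,5)=5, clip(0,0,5)=0, clip(7,0,5)=5, clip(3,0,5)=3, clip(1,0,5)=1, clip(6,0,5)=5 -> [0, 5, 0, 5, 3, 1, 5]
Stage 2 (CLIP -5 7): clip(0,-5,7)=0, clip(5,-5,7)=5, clip(0,-5,7)=0, clip(5,-5,7)=5, clip(3,-5,7)=3, clip(1,-5,7)=1, clip(5,-5,7)=5 -> [0, 5, 0, 5, 3, 1, 5]
Stage 3 (ABS): |0|=0, |5|=5, |0|=0, |5|=5, |3|=3, |1|=1, |5|=5 -> [0, 5, 0, 5, 3, 1, 5]
Stage 4 (SUM): sum[0..0]=0, sum[0..1]=5, sum[0..2]=5, sum[0..3]=10, sum[0..4]=13, sum[0..5]=14, sum[0..6]=19 -> [0, 5, 5, 10, 13, 14, 19]
Output sum: 66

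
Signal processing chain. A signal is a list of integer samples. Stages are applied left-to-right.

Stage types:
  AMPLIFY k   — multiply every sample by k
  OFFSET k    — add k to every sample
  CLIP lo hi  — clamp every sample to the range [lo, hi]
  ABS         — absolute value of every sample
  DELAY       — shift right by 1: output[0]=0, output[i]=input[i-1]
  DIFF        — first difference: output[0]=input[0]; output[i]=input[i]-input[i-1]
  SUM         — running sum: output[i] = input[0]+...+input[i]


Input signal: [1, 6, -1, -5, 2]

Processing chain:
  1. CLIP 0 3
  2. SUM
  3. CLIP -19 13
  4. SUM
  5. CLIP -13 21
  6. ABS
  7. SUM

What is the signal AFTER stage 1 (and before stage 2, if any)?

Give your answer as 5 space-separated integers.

Input: [1, 6, -1, -5, 2]
Stage 1 (CLIP 0 3): clip(1,0,3)=1, clip(6,0,3)=3, clip(-1,0,3)=0, clip(-5,0,3)=0, clip(2,0,3)=2 -> [1, 3, 0, 0, 2]

Answer: 1 3 0 0 2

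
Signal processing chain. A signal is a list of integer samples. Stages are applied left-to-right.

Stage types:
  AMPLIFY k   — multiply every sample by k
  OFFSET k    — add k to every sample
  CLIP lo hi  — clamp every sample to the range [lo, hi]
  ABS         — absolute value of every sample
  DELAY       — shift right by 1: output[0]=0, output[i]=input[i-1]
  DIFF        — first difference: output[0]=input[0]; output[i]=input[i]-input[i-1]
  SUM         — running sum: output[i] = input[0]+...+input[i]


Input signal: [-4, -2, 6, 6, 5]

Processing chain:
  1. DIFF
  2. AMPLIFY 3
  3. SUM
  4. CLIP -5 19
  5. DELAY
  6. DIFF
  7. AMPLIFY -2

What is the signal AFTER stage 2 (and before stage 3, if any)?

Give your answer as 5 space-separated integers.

Answer: -12 6 24 0 -3

Derivation:
Input: [-4, -2, 6, 6, 5]
Stage 1 (DIFF): s[0]=-4, -2--4=2, 6--2=8, 6-6=0, 5-6=-1 -> [-4, 2, 8, 0, -1]
Stage 2 (AMPLIFY 3): -4*3=-12, 2*3=6, 8*3=24, 0*3=0, -1*3=-3 -> [-12, 6, 24, 0, -3]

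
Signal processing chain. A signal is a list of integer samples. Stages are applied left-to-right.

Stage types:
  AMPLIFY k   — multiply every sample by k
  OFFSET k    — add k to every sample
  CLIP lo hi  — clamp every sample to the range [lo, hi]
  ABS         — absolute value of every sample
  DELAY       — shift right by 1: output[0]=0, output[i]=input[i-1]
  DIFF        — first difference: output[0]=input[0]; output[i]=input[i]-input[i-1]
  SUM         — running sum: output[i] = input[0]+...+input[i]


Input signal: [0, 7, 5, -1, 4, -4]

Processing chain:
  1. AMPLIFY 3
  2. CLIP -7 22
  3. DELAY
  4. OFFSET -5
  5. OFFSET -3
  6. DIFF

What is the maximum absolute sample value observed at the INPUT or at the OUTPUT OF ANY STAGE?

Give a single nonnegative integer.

Answer: 21

Derivation:
Input: [0, 7, 5, -1, 4, -4] (max |s|=7)
Stage 1 (AMPLIFY 3): 0*3=0, 7*3=21, 5*3=15, -1*3=-3, 4*3=12, -4*3=-12 -> [0, 21, 15, -3, 12, -12] (max |s|=21)
Stage 2 (CLIP -7 22): clip(0,-7,22)=0, clip(21,-7,22)=21, clip(15,-7,22)=15, clip(-3,-7,22)=-3, clip(12,-7,22)=12, clip(-12,-7,22)=-7 -> [0, 21, 15, -3, 12, -7] (max |s|=21)
Stage 3 (DELAY): [0, 0, 21, 15, -3, 12] = [0, 0, 21, 15, -3, 12] -> [0, 0, 21, 15, -3, 12] (max |s|=21)
Stage 4 (OFFSET -5): 0+-5=-5, 0+-5=-5, 21+-5=16, 15+-5=10, -3+-5=-8, 12+-5=7 -> [-5, -5, 16, 10, -8, 7] (max |s|=16)
Stage 5 (OFFSET -3): -5+-3=-8, -5+-3=-8, 16+-3=13, 10+-3=7, -8+-3=-11, 7+-3=4 -> [-8, -8, 13, 7, -11, 4] (max |s|=13)
Stage 6 (DIFF): s[0]=-8, -8--8=0, 13--8=21, 7-13=-6, -11-7=-18, 4--11=15 -> [-8, 0, 21, -6, -18, 15] (max |s|=21)
Overall max amplitude: 21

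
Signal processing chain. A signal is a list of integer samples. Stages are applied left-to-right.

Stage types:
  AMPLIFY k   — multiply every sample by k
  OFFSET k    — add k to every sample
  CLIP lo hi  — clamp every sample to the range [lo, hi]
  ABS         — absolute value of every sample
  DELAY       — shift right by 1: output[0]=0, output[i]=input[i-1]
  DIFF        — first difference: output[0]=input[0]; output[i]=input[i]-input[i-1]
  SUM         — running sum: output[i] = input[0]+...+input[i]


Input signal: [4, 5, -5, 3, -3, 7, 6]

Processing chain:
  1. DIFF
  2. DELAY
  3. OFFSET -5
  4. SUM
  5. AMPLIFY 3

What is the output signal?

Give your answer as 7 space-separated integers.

Input: [4, 5, -5, 3, -3, 7, 6]
Stage 1 (DIFF): s[0]=4, 5-4=1, -5-5=-10, 3--5=8, -3-3=-6, 7--3=10, 6-7=-1 -> [4, 1, -10, 8, -6, 10, -1]
Stage 2 (DELAY): [0, 4, 1, -10, 8, -6, 10] = [0, 4, 1, -10, 8, -6, 10] -> [0, 4, 1, -10, 8, -6, 10]
Stage 3 (OFFSET -5): 0+-5=-5, 4+-5=-1, 1+-5=-4, -10+-5=-15, 8+-5=3, -6+-5=-11, 10+-5=5 -> [-5, -1, -4, -15, 3, -11, 5]
Stage 4 (SUM): sum[0..0]=-5, sum[0..1]=-6, sum[0..2]=-10, sum[0..3]=-25, sum[0..4]=-22, sum[0..5]=-33, sum[0..6]=-28 -> [-5, -6, -10, -25, -22, -33, -28]
Stage 5 (AMPLIFY 3): -5*3=-15, -6*3=-18, -10*3=-30, -25*3=-75, -22*3=-66, -33*3=-99, -28*3=-84 -> [-15, -18, -30, -75, -66, -99, -84]

Answer: -15 -18 -30 -75 -66 -99 -84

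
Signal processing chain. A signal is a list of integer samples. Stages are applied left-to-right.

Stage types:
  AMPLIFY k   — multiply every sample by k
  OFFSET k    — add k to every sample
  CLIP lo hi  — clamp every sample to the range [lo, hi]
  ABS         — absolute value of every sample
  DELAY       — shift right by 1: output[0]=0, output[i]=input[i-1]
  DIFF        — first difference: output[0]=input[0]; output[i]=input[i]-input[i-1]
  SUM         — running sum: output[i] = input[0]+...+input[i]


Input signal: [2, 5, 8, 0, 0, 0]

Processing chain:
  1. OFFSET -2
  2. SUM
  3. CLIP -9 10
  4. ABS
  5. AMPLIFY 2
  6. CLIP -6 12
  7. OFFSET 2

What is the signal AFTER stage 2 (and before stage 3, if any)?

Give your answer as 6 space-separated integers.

Answer: 0 3 9 7 5 3

Derivation:
Input: [2, 5, 8, 0, 0, 0]
Stage 1 (OFFSET -2): 2+-2=0, 5+-2=3, 8+-2=6, 0+-2=-2, 0+-2=-2, 0+-2=-2 -> [0, 3, 6, -2, -2, -2]
Stage 2 (SUM): sum[0..0]=0, sum[0..1]=3, sum[0..2]=9, sum[0..3]=7, sum[0..4]=5, sum[0..5]=3 -> [0, 3, 9, 7, 5, 3]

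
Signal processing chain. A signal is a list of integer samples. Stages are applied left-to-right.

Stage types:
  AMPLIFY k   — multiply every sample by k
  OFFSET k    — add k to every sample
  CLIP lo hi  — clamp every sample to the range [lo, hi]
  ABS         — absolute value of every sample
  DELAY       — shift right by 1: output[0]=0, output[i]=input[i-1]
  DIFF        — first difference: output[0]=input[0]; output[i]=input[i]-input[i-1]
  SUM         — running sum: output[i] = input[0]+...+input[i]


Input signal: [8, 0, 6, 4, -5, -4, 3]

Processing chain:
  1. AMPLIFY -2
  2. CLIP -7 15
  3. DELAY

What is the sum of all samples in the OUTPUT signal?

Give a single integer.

Input: [8, 0, 6, 4, -5, -4, 3]
Stage 1 (AMPLIFY -2): 8*-2=-16, 0*-2=0, 6*-2=-12, 4*-2=-8, -5*-2=10, -4*-2=8, 3*-2=-6 -> [-16, 0, -12, -8, 10, 8, -6]
Stage 2 (CLIP -7 15): clip(-16,-7,15)=-7, clip(0,-7,15)=0, clip(-12,-7,15)=-7, clip(-8,-7,15)=-7, clip(10,-7,15)=10, clip(8,-7,15)=8, clip(-6,-7,15)=-6 -> [-7, 0, -7, -7, 10, 8, -6]
Stage 3 (DELAY): [0, -7, 0, -7, -7, 10, 8] = [0, -7, 0, -7, -7, 10, 8] -> [0, -7, 0, -7, -7, 10, 8]
Output sum: -3

Answer: -3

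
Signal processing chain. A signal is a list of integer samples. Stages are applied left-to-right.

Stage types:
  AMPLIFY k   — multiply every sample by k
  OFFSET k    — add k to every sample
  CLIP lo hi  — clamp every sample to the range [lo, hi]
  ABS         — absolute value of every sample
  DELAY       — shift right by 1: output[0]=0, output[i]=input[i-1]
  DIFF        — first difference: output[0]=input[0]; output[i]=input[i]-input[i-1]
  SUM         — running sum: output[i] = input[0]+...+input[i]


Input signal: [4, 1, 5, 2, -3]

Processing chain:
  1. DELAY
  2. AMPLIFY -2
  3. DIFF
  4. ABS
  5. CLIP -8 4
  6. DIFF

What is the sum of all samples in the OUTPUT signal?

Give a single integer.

Input: [4, 1, 5, 2, -3]
Stage 1 (DELAY): [0, 4, 1, 5, 2] = [0, 4, 1, 5, 2] -> [0, 4, 1, 5, 2]
Stage 2 (AMPLIFY -2): 0*-2=0, 4*-2=-8, 1*-2=-2, 5*-2=-10, 2*-2=-4 -> [0, -8, -2, -10, -4]
Stage 3 (DIFF): s[0]=0, -8-0=-8, -2--8=6, -10--2=-8, -4--10=6 -> [0, -8, 6, -8, 6]
Stage 4 (ABS): |0|=0, |-8|=8, |6|=6, |-8|=8, |6|=6 -> [0, 8, 6, 8, 6]
Stage 5 (CLIP -8 4): clip(0,-8,4)=0, clip(8,-8,4)=4, clip(6,-8,4)=4, clip(8,-8,4)=4, clip(6,-8,4)=4 -> [0, 4, 4, 4, 4]
Stage 6 (DIFF): s[0]=0, 4-0=4, 4-4=0, 4-4=0, 4-4=0 -> [0, 4, 0, 0, 0]
Output sum: 4

Answer: 4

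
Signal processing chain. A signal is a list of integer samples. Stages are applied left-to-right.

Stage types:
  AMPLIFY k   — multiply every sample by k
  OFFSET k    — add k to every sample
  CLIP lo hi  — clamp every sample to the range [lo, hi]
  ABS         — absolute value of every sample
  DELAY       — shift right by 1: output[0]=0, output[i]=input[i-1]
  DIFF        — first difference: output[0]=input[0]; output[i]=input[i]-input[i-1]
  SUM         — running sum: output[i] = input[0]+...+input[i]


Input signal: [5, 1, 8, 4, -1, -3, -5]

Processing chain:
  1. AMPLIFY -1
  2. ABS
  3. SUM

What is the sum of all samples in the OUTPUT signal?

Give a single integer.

Input: [5, 1, 8, 4, -1, -3, -5]
Stage 1 (AMPLIFY -1): 5*-1=-5, 1*-1=-1, 8*-1=-8, 4*-1=-4, -1*-1=1, -3*-1=3, -5*-1=5 -> [-5, -1, -8, -4, 1, 3, 5]
Stage 2 (ABS): |-5|=5, |-1|=1, |-8|=8, |-4|=4, |1|=1, |3|=3, |5|=5 -> [5, 1, 8, 4, 1, 3, 5]
Stage 3 (SUM): sum[0..0]=5, sum[0..1]=6, sum[0..2]=14, sum[0..3]=18, sum[0..4]=19, sum[0..5]=22, sum[0..6]=27 -> [5, 6, 14, 18, 19, 22, 27]
Output sum: 111

Answer: 111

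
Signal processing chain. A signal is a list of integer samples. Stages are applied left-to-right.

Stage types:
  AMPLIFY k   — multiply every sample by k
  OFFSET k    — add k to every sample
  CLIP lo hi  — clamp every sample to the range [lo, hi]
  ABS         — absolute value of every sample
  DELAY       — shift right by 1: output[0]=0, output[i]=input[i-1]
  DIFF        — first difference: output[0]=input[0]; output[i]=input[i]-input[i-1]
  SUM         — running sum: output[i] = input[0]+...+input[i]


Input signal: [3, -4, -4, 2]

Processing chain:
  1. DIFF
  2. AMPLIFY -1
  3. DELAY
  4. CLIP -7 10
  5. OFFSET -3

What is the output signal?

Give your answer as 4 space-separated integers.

Answer: -3 -6 4 -3

Derivation:
Input: [3, -4, -4, 2]
Stage 1 (DIFF): s[0]=3, -4-3=-7, -4--4=0, 2--4=6 -> [3, -7, 0, 6]
Stage 2 (AMPLIFY -1): 3*-1=-3, -7*-1=7, 0*-1=0, 6*-1=-6 -> [-3, 7, 0, -6]
Stage 3 (DELAY): [0, -3, 7, 0] = [0, -3, 7, 0] -> [0, -3, 7, 0]
Stage 4 (CLIP -7 10): clip(0,-7,10)=0, clip(-3,-7,10)=-3, clip(7,-7,10)=7, clip(0,-7,10)=0 -> [0, -3, 7, 0]
Stage 5 (OFFSET -3): 0+-3=-3, -3+-3=-6, 7+-3=4, 0+-3=-3 -> [-3, -6, 4, -3]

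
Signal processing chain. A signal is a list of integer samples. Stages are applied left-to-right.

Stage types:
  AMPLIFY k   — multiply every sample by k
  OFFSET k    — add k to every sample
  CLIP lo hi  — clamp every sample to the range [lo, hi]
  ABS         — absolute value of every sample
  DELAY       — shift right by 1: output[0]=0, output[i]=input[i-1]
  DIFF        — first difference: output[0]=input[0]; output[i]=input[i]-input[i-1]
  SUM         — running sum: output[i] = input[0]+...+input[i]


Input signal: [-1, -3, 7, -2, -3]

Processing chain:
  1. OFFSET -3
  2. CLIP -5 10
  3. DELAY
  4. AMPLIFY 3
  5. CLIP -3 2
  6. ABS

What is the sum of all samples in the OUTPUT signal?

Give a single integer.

Input: [-1, -3, 7, -2, -3]
Stage 1 (OFFSET -3): -1+-3=-4, -3+-3=-6, 7+-3=4, -2+-3=-5, -3+-3=-6 -> [-4, -6, 4, -5, -6]
Stage 2 (CLIP -5 10): clip(-4,-5,10)=-4, clip(-6,-5,10)=-5, clip(4,-5,10)=4, clip(-5,-5,10)=-5, clip(-6,-5,10)=-5 -> [-4, -5, 4, -5, -5]
Stage 3 (DELAY): [0, -4, -5, 4, -5] = [0, -4, -5, 4, -5] -> [0, -4, -5, 4, -5]
Stage 4 (AMPLIFY 3): 0*3=0, -4*3=-12, -5*3=-15, 4*3=12, -5*3=-15 -> [0, -12, -15, 12, -15]
Stage 5 (CLIP -3 2): clip(0,-3,2)=0, clip(-12,-3,2)=-3, clip(-15,-3,2)=-3, clip(12,-3,2)=2, clip(-15,-3,2)=-3 -> [0, -3, -3, 2, -3]
Stage 6 (ABS): |0|=0, |-3|=3, |-3|=3, |2|=2, |-3|=3 -> [0, 3, 3, 2, 3]
Output sum: 11

Answer: 11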